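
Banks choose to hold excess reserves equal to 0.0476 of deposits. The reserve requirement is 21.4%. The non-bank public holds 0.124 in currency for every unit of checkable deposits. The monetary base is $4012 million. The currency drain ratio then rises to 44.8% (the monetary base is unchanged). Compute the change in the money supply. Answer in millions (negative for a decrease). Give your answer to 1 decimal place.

-3507.9 million

Initially m₁ = (1 + 0.124) / (0.214 + 0.0476 + 0.124) ≈ 2.914938, so M₁ = 2.914938 × 4012 ≈ 11694.7313 million.
After the change m₂ = (1 + 0.448) / (0.214 + 0.0476 + 0.448) ≈ 2.040586, so M₂ = 2.040586 × 4012 ≈ 8186.831 million.
ΔM = M₂ − M₁ = 8186.831 − 11694.7313 = -3507.9003 million.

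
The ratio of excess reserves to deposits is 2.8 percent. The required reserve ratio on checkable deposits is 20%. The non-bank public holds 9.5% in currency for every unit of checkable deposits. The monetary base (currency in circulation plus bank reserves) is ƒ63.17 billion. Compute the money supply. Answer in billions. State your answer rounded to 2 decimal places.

ƒ214.15 billion

The money multiplier is m = (1 + c) / (rr + e + c) = (1 + 0.095) / (0.2 + 0.028 + 0.095) ≈ 3.39009.
So M = m × MB = 3.39009 × 63.17 ≈ 214.152 billion.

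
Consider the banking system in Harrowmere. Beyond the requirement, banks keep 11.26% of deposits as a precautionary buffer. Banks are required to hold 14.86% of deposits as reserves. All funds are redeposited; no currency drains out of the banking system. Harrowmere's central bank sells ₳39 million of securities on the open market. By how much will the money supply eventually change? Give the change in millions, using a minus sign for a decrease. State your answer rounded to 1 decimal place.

-149.3 million

The money multiplier is m = 1 / (rr + e) = 1 / (0.1486 + 0.1126) ≈ 3.8285.
The sale removes 39 million of base, so ΔM = m × ΔMB = 3.8285 × (−39) = -149.3115 million.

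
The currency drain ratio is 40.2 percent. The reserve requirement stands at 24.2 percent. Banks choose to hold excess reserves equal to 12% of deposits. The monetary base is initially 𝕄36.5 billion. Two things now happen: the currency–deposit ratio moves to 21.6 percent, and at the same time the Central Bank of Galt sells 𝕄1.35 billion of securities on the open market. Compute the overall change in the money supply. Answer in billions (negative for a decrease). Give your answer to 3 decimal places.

𝕄6.968 billion

Before: m₁ = (1 + 0.402) / (0.242 + 0.12 + 0.402) ≈ 1.835079, MB₁ = 36.5, so M₁ = 1.835079 × 36.5 ≈ 66.9804 billion.
After: m₂ = (1 + 0.216) / (0.242 + 0.12 + 0.216) ≈ 2.103806, MB₂ = 36.5 − 1.35 = 35.15, so M₂ = 2.103806 × 35.15 ≈ 73.9488 billion.
ΔM = M₂ − M₁ = 73.9488 − 66.9804 = 6.9684 billion.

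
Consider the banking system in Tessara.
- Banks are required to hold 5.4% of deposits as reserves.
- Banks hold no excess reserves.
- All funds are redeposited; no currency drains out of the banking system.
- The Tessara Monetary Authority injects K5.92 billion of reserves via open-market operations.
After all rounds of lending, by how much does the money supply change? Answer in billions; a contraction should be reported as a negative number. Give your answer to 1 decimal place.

The simple money multiplier is m = 1/rr = 1/0.054 ≈ 18.5185.
An open-market purchase increases the monetary base by 5.92 billion, so ΔM = m × ΔMB = 18.5185 × 5.92 ≈ 109.6295 billion.

K109.6 billion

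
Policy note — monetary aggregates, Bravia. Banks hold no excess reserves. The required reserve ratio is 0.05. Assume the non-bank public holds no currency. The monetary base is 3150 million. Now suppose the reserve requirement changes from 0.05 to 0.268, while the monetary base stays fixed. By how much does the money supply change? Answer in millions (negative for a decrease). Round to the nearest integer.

-51246 million

Initially m₁ = 1 / (0.05) = 20, so M₁ = 20 × 3150 = 63000 million.
After the change m₂ = 1 / (0.268) ≈ 3.73134, so M₂ = 3.73134 × 3150 = 11753.721 million.
ΔM = M₂ − M₁ = 11753.721 − 63000 = -51246.279 million.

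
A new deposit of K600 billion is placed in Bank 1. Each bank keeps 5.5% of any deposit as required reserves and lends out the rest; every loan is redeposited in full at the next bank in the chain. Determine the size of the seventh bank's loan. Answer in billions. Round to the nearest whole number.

Each bank lends a fraction (1 − rr) = 0.9450 of the deposit it receives, so Bank 7 receives 600·0.9450^6 and lends 600·0.9450^7 ≈ 403.8071 billion.

K404 billion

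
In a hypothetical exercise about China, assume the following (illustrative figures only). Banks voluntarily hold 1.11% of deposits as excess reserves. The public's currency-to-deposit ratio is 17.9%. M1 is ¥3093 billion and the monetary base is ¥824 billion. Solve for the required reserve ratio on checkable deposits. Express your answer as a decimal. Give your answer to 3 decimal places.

0.124

Using m = M/MB = 3093/824 ≈ 3.753641. Since m = (1 + c)/(c + rr + e), the denominator satisfies c + rr + e = (1 + c)/m = (1 + 0.179) / 3.753641 ≈ 0.314095.
With c = 0.179 and e = 0.0111, the required reserve ratio on checkable deposits is 0.314095 − 0.179 − 0.0111 = 0.123995.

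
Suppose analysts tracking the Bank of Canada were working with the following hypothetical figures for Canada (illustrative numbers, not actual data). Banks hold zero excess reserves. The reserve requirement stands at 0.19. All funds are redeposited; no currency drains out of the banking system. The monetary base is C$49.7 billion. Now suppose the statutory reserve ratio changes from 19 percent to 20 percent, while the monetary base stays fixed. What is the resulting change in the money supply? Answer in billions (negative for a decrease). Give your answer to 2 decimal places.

Initially m₁ = 1 / (0.19) ≈ 5.26316, so M₁ = 5.26316 × 49.7 ≈ 261.5791 billion.
After the change m₂ = 1 / (0.2) = 5, so M₂ = 5 × 49.7 = 248.5 billion.
ΔM = M₂ − M₁ = 248.5 − 261.5791 = -13.0791 billion.

-13.08 billion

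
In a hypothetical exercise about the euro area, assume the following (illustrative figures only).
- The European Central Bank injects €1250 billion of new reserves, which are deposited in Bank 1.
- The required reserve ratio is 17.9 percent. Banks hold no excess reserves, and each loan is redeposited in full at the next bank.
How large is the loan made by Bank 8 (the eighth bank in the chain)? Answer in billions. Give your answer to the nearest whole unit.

Each bank lends a fraction (1 − rr) = 0.8210 of the deposit it receives, so Bank 8 receives 1250·0.8210^7 and lends 1250·0.8210^8 ≈ 258.0211 billion.

€258 billion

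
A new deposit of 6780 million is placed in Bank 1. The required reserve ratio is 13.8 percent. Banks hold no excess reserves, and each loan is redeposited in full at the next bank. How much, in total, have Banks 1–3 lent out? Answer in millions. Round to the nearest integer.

Bank i lends (1 − rr)^i of the original deposit: Bank 1 lends 6780·0.8620 = 5844.3600, Bank 2 lends 6780·0.8620² ≈ 5037.8383, and so on.
Summing a geometric series: total = 6780·[0.8620·(1 − 0.8620^3) / (1 − 0.8620)] ≈ 15224.8150 million.

15225 million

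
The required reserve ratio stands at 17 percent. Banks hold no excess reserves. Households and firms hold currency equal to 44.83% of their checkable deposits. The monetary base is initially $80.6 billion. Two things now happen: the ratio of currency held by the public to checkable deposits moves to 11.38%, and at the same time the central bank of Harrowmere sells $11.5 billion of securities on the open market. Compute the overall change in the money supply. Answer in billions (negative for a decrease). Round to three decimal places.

Before: m₁ = (1 + 0.4483) / (0.17 + 0.4483) ≈ 2.342390, MB₁ = 80.6, so M₁ = 2.342390 × 80.6 ≈ 188.7966 billion.
After: m₂ = (1 + 0.1138) / (0.17 + 0.1138) ≈ 3.924595, MB₂ = 80.6 − 11.5 = 69.1, so M₂ = 3.924595 × 69.1 ≈ 271.1895 billion.
ΔM = M₂ − M₁ = 271.1895 − 188.7966 = 82.3929 billion.

$82.393 billion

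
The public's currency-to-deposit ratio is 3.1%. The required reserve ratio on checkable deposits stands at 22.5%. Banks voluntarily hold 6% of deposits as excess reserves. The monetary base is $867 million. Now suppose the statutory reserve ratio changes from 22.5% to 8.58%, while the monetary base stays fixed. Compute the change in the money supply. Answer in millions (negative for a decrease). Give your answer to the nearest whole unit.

$2227 million

Initially m₁ = (1 + 0.031) / (0.225 + 0.06 + 0.031) ≈ 3.2627, so M₁ = 3.2627 × 867 = 2828.7609 million.
After the change m₂ = (1 + 0.031) / (0.0858 + 0.06 + 0.031) ≈ 5.8314, so M₂ = 5.8314 × 867 = 5055.8238 million.
ΔM = M₂ − M₁ = 5055.8238 − 2828.7609 = 2227.0629 million.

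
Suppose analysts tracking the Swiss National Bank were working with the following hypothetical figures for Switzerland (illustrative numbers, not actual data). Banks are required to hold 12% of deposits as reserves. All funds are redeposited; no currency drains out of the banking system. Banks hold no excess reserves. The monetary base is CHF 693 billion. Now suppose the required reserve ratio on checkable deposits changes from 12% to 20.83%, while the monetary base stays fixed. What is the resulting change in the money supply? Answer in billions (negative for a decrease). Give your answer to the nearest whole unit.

-2448 billion

Initially m₁ = 1 / (0.12) ≈ 8.3333, so M₁ = 8.3333 × 693 = 5774.9769 billion.
After the change m₂ = 1 / (0.2083) ≈ 4.8008, so M₂ = 4.8008 × 693 = 3326.9544 billion.
ΔM = M₂ − M₁ = 3326.9544 − 5774.9769 = -2448.0225 billion.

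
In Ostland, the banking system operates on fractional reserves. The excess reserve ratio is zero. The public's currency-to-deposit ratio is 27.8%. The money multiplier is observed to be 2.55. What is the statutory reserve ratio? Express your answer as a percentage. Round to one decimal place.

Using m = 2.55. Since m = (1 + c)/(c + rr + e), the denominator satisfies c + rr + e = (1 + c)/m = (1 + 0.278) / 2.55 ≈ 0.501176.
With c = 0.278 and e = 0, the statutory reserve ratio is 0.501176 − 0.278 − 0 = 0.223176.

22.3%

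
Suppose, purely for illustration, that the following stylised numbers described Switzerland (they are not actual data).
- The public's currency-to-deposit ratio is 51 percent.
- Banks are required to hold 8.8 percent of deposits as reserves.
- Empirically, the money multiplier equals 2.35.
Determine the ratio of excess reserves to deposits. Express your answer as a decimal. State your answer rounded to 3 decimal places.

0.045

Using m = 2.35. Since m = (1 + c)/(c + rr + e), the denominator satisfies c + rr + e = (1 + c)/m = (1 + 0.51) / 2.35 ≈ 0.642553.
With c = 0.51 and rr = 0.088, the ratio of excess reserves to deposits is 0.642553 − 0.51 − 0.088 = 0.044553.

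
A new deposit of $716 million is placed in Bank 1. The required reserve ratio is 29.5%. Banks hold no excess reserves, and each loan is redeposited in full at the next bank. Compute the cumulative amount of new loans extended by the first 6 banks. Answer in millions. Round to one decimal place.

$1501.0 million

Bank i lends (1 − rr)^i of the original deposit: Bank 1 lends 716·0.7050 = 504.7800, Bank 2 lends 716·0.7050² = 355.8699, and so on.
Summing a geometric series: total = 716·[0.7050·(1 − 0.7050^6) / (1 − 0.7050)] ≈ 1501.0241 million.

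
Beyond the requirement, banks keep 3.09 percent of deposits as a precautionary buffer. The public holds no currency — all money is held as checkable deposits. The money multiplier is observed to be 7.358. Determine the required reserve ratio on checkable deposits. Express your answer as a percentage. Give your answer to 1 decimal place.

Using m = 7.358. Since m = (1 + c)/(c + rr + e), the denominator satisfies c + rr + e = (1 + c)/m = (1 + 0) / 7.358 ≈ 0.135906.
With c = 0 and e = 0.0309, the required reserve ratio on checkable deposits is 0.135906 − 0 − 0.0309 = 0.105006.

10.5%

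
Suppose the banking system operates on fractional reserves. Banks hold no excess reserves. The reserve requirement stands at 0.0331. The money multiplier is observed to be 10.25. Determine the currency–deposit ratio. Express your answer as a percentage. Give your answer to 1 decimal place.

Using m = 10.25. From m = (1 + c)/(c + rr + e), rearranging gives 1 + c = m·(c + rr + e), so c·(1 − m) = m·(rr + e) − 1.
Hence c = [m·(rr + e) − 1]/(1 − m) = [10.25 × (0.0331 + 0) − 1] / (1 − 10.25) ≈ 0.071430.

7.1%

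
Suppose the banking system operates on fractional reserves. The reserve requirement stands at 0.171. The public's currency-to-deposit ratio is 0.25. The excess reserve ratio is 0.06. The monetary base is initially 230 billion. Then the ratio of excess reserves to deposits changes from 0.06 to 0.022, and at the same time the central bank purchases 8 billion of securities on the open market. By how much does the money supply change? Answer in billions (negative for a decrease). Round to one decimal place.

73.8 billion

Before: m₁ = (1 + 0.25) / (0.171 + 0.06 + 0.25) ≈ 2.59875, MB₁ = 230, so M₁ = 2.59875 × 230 = 597.7125 billion.
After: m₂ = (1 + 0.25) / (0.171 + 0.022 + 0.25) ≈ 2.82167, MB₂ = 230 + 8 = 238, so M₂ = 2.82167 × 238 ≈ 671.5575 billion.
ΔM = M₂ − M₁ = 671.5575 − 597.7125 = 73.845 billion.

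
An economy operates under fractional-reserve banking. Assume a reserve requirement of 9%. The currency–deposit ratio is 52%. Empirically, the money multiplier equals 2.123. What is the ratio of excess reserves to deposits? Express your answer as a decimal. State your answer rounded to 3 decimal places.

Using m = 2.123. Since m = (1 + c)/(c + rr + e), the denominator satisfies c + rr + e = (1 + c)/m = (1 + 0.52) / 2.123 ≈ 0.715968.
With c = 0.52 and rr = 0.09, the ratio of excess reserves to deposits is 0.715968 − 0.52 − 0.09 = 0.105968.

0.106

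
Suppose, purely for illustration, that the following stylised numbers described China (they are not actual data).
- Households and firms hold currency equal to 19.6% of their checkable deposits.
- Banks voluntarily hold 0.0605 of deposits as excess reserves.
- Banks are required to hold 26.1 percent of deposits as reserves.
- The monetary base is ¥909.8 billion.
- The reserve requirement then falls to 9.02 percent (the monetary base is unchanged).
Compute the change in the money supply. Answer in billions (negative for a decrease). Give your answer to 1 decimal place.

¥1035.9 billion

Initially m₁ = (1 + 0.196) / (0.261 + 0.0605 + 0.196) ≈ 2.31111, so M₁ = 2.31111 × 909.8 ≈ 2102.6479 billion.
After the change m₂ = (1 + 0.196) / (0.0902 + 0.0605 + 0.196) ≈ 3.44967, so M₂ = 3.44967 × 909.8 ≈ 3138.5098 billion.
ΔM = M₂ − M₁ = 3138.5098 − 2102.6479 = 1035.8619 billion.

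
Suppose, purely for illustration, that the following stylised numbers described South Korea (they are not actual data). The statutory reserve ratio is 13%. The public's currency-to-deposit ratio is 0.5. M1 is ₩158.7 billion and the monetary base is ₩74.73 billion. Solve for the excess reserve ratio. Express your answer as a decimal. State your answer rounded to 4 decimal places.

0.0763

Using m = M/MB = 158.7/74.73 ≈ 2.123645. Since m = (1 + c)/(c + rr + e), the denominator satisfies c + rr + e = (1 + c)/m = (1 + 0.5) / 2.123645 ≈ 0.706333.
With c = 0.5 and rr = 0.13, the excess reserve ratio is 0.706333 − 0.5 − 0.13 = 0.076333.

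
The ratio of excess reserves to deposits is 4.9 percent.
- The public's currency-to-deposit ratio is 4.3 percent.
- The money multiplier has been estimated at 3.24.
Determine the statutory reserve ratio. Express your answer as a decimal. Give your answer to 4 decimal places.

0.2299

Using m = 3.24. Since m = (1 + c)/(c + rr + e), the denominator satisfies c + rr + e = (1 + c)/m = (1 + 0.043) / 3.24 ≈ 0.321914.
With c = 0.043 and e = 0.049, the statutory reserve ratio is 0.321914 − 0.043 − 0.049 = 0.229914.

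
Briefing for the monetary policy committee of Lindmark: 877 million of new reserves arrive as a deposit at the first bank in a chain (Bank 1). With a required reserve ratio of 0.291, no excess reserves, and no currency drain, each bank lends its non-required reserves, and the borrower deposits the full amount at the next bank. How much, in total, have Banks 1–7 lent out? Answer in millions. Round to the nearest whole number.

Bank i lends (1 − rr)^i of the original deposit: Bank 1 lends 877·0.7090 = 621.7930, Bank 2 lends 877·0.7090² ≈ 440.8512, and so on.
Summing a geometric series: total = 877·[0.7090·(1 − 0.7090^7) / (1 − 0.7090)] ≈ 1944.3141 million.

1944 million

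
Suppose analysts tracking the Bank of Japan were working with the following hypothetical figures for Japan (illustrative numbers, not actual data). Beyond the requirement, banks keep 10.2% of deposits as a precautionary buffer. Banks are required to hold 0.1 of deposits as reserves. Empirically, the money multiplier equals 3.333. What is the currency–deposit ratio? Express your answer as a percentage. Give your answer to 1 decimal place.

Using m = 3.333. From m = (1 + c)/(c + rr + e), rearranging gives 1 + c = m·(c + rr + e), so c·(1 − m) = m·(rr + e) − 1.
Hence c = [m·(rr + e) − 1]/(1 − m) = [3.333 × (0.1 + 0.102) − 1] / (1 − 3.333) ≈ 0.140049.

14.0%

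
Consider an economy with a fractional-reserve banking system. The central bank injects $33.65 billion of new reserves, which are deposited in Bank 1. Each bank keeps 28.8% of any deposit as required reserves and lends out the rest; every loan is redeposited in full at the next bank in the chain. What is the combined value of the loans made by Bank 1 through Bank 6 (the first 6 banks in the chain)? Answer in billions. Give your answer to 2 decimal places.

Bank i lends (1 − rr)^i of the original deposit: Bank 1 lends 33.65·0.7120 = 23.9588, Bank 2 lends 33.65·0.7120² ≈ 17.0587, and so on.
Summing a geometric series: total = 33.65·[0.7120·(1 − 0.7120^6) / (1 − 0.7120)] ≈ 72.3522 billion.

$72.35 billion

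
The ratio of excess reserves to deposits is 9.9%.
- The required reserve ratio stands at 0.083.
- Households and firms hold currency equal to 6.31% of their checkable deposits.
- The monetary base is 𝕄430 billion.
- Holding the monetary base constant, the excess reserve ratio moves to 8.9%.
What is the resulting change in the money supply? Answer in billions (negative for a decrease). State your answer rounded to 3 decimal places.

𝕄79.332 billion

Initially m₁ = (1 + 0.0631) / (0.083 + 0.099 + 0.0631) = 4.3374133, so M₁ = 4.3374133 × 430 ≈ 1865.0877 billion.
After the change m₂ = (1 + 0.0631) / (0.083 + 0.089 + 0.0631) ≈ 4.5219056, so M₂ = 4.5219056 × 430 ≈ 1944.4194 billion.
ΔM = M₂ − M₁ = 1944.4194 − 1865.0877 = 79.3317 billion.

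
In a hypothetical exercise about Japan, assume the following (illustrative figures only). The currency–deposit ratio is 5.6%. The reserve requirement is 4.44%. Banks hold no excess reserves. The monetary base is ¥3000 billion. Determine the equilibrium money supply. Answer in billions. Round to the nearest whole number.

The money multiplier is m = (1 + c) / (rr + c) = (1 + 0.056) / (0.0444 + 0.056) ≈ 10.51793.
So M = m × MB = 10.51793 × 3000 = 31553.79 billion.

¥31554 billion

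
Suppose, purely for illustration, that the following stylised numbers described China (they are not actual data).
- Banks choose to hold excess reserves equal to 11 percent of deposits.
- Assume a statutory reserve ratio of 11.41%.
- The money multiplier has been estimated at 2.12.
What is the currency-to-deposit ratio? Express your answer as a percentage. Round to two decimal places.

Using m = 2.12. From m = (1 + c)/(c + rr + e), rearranging gives 1 + c = m·(c + rr + e), so c·(1 − m) = m·(rr + e) − 1.
Hence c = [m·(rr + e) − 1]/(1 − m) = [2.12 × (0.1141 + 0.11) − 1] / (1 − 2.12) ≈ 0.468668.

46.87%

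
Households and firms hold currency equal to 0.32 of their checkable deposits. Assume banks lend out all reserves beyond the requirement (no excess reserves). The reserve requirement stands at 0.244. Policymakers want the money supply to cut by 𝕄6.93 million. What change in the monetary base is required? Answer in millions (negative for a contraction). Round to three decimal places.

-2.961 million

The money multiplier is m = (1 + c) / (rr + c) = (1 + 0.32) / (0.244 + 0.32) ≈ 2.34043.
ΔMB = ΔM / m = (−6.93) / 2.34043 ≈ -2.961 million.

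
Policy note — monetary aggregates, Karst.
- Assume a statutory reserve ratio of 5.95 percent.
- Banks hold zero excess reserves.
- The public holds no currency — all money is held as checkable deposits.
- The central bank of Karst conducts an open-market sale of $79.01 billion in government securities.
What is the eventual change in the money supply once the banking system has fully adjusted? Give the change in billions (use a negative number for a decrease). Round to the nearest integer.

The simple money multiplier is m = 1/rr = 1/0.0595 ≈ 16.8067.
An open-market sale reduces the monetary base by 79.01 billion, so ΔM = m × ΔMB = 16.8067 × (−79.01) ≈ -1327.8974 billion.

-1328 billion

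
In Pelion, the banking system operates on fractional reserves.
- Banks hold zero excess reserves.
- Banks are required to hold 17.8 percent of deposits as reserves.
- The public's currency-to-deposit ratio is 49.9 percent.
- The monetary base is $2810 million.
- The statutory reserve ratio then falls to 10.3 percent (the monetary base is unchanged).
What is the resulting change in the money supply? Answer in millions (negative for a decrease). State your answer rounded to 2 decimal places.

Initially m₁ = (1 + 0.499) / (0.178 + 0.499) ≈ 2.2141802, so M₁ = 2.2141802 × 2810 ≈ 6221.8464 million.
After the change m₂ = (1 + 0.499) / (0.103 + 0.499) ≈ 2.4900332, so M₂ = 2.4900332 × 2810 ≈ 6996.9933 million.
ΔM = M₂ − M₁ = 6996.9933 − 6221.8464 = 775.1469 million.

$775.15 million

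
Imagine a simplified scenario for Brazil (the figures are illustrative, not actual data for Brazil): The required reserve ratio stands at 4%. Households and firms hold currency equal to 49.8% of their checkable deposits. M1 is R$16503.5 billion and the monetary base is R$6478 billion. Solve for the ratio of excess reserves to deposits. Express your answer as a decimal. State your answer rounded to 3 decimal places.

Using m = M/MB = 16503.5/6478 ≈ 2.547623. Since m = (1 + c)/(c + rr + e), the denominator satisfies c + rr + e = (1 + c)/m = (1 + 0.498) / 2.547623 ≈ 0.587999.
With c = 0.498 and rr = 0.04, the ratio of excess reserves to deposits is 0.587999 − 0.498 − 0.04 = 0.049999.

0.050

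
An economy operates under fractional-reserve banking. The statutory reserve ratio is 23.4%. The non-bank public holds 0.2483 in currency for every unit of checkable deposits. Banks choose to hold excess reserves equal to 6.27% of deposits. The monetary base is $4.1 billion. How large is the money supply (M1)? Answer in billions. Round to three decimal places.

The money multiplier is m = (1 + c) / (rr + e + c) = (1 + 0.2483) / (0.234 + 0.0627 + 0.2483) ≈ 2.29046.
So M = m × MB = 2.29046 × 4.1 ≈ 9.3909 billion.

$9.391 billion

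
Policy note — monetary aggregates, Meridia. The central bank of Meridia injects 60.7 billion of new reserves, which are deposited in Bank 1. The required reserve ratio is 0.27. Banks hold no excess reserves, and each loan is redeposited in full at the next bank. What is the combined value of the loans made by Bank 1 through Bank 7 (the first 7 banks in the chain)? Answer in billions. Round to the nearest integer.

Bank i lends (1 − rr)^i of the original deposit: Bank 1 lends 60.7·0.7300 = 44.3110, Bank 2 lends 60.7·0.7300² ≈ 32.3470, and so on.
Summing a geometric series: total = 60.7·[0.7300·(1 − 0.7300^7) / (1 − 0.7300)] ≈ 145.9844 billion.

146 billion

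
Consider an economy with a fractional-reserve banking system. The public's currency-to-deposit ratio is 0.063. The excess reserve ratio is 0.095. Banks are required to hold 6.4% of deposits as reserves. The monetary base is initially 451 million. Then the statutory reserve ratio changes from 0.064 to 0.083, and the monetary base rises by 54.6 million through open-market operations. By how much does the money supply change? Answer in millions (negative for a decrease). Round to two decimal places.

Before: m₁ = (1 + 0.063) / (0.064 + 0.095 + 0.063) ≈ 4.788288, MB₁ = 451, so M₁ = 4.788288 × 451 ≈ 2159.5179 million.
After: m₂ = (1 + 0.063) / (0.083 + 0.095 + 0.063) ≈ 4.410788, MB₂ = 451 + 54.6 = 505.6, so M₂ = 4.410788 × 505.6 ≈ 2230.0944 million.
ΔM = M₂ − M₁ = 2230.0944 − 2159.5179 = 70.5765 million.

70.58 million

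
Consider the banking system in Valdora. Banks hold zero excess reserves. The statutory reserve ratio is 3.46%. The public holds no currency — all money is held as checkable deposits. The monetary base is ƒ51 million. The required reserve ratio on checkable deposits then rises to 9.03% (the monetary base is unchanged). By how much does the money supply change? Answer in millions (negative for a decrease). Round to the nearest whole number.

Initially m₁ = 1 / (0.0346) ≈ 28.9017, so M₁ = 28.9017 × 51 = 1473.9867 million.
After the change m₂ = 1 / (0.0903) ≈ 11.0742, so M₂ = 11.0742 × 51 = 564.7842 million.
ΔM = M₂ − M₁ = 564.7842 − 1473.9867 = -909.2025 million.

-909 million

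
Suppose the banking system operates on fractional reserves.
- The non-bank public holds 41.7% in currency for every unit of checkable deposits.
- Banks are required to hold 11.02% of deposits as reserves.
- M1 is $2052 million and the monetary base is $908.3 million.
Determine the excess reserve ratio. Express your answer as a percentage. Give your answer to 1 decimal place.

Using m = M/MB = 2052/908.3 ≈ 2.259165. Since m = (1 + c)/(c + rr + e), the denominator satisfies c + rr + e = (1 + c)/m = (1 + 0.417) / 2.259165 ≈ 0.627223.
With c = 0.417 and rr = 0.1102, the excess reserve ratio is 0.627223 − 0.417 − 0.1102 = 0.100023.

10.0%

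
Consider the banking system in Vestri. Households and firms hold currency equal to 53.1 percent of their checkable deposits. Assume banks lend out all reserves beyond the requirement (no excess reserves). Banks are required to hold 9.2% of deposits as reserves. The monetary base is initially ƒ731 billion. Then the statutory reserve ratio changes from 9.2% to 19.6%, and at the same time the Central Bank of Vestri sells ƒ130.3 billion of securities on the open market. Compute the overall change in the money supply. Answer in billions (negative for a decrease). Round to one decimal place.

-531.4 billion

Before: m₁ = (1 + 0.531) / (0.092 + 0.531) ≈ 2.45746, MB₁ = 731, so M₁ = 2.45746 × 731 ≈ 1796.4033 billion.
After: m₂ = (1 + 0.531) / (0.196 + 0.531) ≈ 2.10591, MB₂ = 731 − 130.3 = 600.7, so M₂ = 2.10591 × 600.7 ≈ 1265.0201 billion.
ΔM = M₂ − M₁ = 1265.0201 − 1796.4033 = -531.3832 billion.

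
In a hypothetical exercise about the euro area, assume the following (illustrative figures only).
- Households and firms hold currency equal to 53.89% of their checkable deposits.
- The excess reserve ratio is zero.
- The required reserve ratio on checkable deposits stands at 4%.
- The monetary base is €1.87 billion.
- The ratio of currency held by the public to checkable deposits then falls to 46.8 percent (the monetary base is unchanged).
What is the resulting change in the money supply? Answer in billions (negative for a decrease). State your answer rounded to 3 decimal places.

Initially m₁ = (1 + 0.5389) / (0.04 + 0.5389) ≈ 2.65832, so M₁ = 2.65832 × 1.87 ≈ 4.9711 billion.
After the change m₂ = (1 + 0.468) / (0.04 + 0.468) ≈ 2.88976, so M₂ = 2.88976 × 1.87 ≈ 5.4039 billion.
ΔM = M₂ − M₁ = 5.4039 − 4.9711 = 0.4328 billion.

€0.433 billion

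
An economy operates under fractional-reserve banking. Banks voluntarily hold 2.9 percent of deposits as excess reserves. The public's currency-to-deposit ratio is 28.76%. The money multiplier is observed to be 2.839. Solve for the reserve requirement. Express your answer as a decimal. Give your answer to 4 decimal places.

Using m = 2.839. Since m = (1 + c)/(c + rr + e), the denominator satisfies c + rr + e = (1 + c)/m = (1 + 0.2876) / 2.839 ≈ 0.453540.
With c = 0.2876 and e = 0.029, the reserve requirement is 0.453540 − 0.2876 − 0.029 = 0.13694.

0.1369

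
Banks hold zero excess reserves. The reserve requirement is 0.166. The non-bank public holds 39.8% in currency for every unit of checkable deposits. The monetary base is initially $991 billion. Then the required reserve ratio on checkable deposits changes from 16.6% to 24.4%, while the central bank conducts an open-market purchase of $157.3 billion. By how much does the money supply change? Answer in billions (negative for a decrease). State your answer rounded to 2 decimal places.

$44.09 billion

Before: m₁ = (1 + 0.398) / (0.166 + 0.398) ≈ 2.4787234, MB₁ = 991, so M₁ = 2.4787234 × 991 ≈ 2456.4149 billion.
After: m₂ = (1 + 0.398) / (0.244 + 0.398) ≈ 2.1775701, MB₂ = 991 + 157.3 = 1148.3, so M₂ = 2.1775701 × 1148.3 ≈ 2500.5037 billion.
ΔM = M₂ − M₁ = 2500.5037 − 2456.4149 = 44.0888 billion.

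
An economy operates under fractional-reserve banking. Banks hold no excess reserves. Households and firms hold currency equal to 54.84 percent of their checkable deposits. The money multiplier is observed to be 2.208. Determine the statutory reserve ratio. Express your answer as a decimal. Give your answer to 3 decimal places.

Using m = 2.208. Since m = (1 + c)/(c + rr + e), the denominator satisfies c + rr + e = (1 + c)/m = (1 + 0.5484) / 2.208 ≈ 0.701268.
With c = 0.5484 and e = 0, the statutory reserve ratio is 0.701268 − 0.5484 − 0 = 0.152868.

0.153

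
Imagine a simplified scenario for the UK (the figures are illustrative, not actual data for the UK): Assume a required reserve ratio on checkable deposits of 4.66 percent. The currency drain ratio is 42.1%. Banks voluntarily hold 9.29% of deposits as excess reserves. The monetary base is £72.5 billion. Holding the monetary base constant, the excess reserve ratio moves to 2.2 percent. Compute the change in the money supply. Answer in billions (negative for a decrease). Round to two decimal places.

£26.62 billion

Initially m₁ = (1 + 0.421) / (0.0466 + 0.0929 + 0.421) ≈ 2.53524, so M₁ = 2.53524 × 72.5 = 183.8049 billion.
After the change m₂ = (1 + 0.421) / (0.0466 + 0.022 + 0.421) ≈ 2.90237, so M₂ = 2.90237 × 72.5 ≈ 210.4218 billion.
ΔM = M₂ − M₁ = 210.4218 − 183.8049 = 26.6169 billion.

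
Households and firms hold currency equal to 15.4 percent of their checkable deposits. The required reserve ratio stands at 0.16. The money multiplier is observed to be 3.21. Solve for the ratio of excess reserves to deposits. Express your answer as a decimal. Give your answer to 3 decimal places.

Using m = 3.21. Since m = (1 + c)/(c + rr + e), the denominator satisfies c + rr + e = (1 + c)/m = (1 + 0.154) / 3.21 ≈ 0.359502.
With c = 0.154 and rr = 0.16, the ratio of excess reserves to deposits is 0.359502 − 0.154 − 0.16 = 0.045502.

0.046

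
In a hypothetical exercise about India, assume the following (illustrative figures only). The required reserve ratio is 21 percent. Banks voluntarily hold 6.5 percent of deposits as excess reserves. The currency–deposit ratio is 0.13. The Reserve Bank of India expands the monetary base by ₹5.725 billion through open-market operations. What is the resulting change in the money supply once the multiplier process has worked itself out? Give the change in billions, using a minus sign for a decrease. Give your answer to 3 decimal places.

The money multiplier is m = (1 + c) / (rr + e + c) = (1 + 0.13) / (0.21 + 0.065 + 0.13) ≈ 2.79012.
The purchase adds 5.725 billion of base, so ΔM = m × ΔMB = 2.79012 × (+5.725) ≈ 15.9734 billion.

₹15.973 billion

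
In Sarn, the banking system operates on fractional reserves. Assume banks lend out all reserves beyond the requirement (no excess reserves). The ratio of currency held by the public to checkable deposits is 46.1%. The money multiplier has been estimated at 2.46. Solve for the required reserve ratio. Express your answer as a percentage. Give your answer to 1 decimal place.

13.3%

Using m = 2.46. Since m = (1 + c)/(c + rr + e), the denominator satisfies c + rr + e = (1 + c)/m = (1 + 0.461) / 2.46 ≈ 0.593902.
With c = 0.461 and e = 0, the required reserve ratio is 0.593902 − 0.461 − 0 = 0.132902.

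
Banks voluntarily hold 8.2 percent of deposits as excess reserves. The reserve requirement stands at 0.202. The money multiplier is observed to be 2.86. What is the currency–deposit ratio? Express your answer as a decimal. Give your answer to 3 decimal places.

Using m = 2.86. From m = (1 + c)/(c + rr + e), rearranging gives 1 + c = m·(c + rr + e), so c·(1 − m) = m·(rr + e) − 1.
Hence c = [m·(rr + e) − 1]/(1 − m) = [2.86 × (0.202 + 0.082) − 1] / (1 − 2.86) ≈ 0.100946.

0.101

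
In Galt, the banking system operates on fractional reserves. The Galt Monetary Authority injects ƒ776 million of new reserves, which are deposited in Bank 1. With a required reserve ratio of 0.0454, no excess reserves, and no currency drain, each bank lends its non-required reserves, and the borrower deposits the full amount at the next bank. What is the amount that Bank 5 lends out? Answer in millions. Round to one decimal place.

ƒ615.1 million

Each bank lends a fraction (1 − rr) = 0.9546 of the deposit it receives, so Bank 5 receives 776·0.9546^4 and lends 776·0.9546^5 ≈ 615.1328 million.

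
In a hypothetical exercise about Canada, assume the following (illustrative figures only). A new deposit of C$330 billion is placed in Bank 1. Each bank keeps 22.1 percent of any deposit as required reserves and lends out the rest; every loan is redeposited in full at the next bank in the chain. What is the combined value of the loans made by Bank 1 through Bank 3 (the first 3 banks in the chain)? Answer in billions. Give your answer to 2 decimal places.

C$613.33 billion

Bank i lends (1 − rr)^i of the original deposit: Bank 1 lends 330·0.7790 = 257.0700, Bank 2 lends 330·0.7790² ≈ 200.2575, and so on.
Summing a geometric series: total = 330·[0.7790·(1 − 0.7790^3) / (1 − 0.7790)] ≈ 613.3281 billion.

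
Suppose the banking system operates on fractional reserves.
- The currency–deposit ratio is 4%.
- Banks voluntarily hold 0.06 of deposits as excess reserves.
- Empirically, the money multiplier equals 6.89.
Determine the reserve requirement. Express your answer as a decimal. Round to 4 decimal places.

0.0509

Using m = 6.89. Since m = (1 + c)/(c + rr + e), the denominator satisfies c + rr + e = (1 + c)/m = (1 + 0.04) / 6.89 ≈ 0.150943.
With c = 0.04 and e = 0.06, the reserve requirement is 0.150943 − 0.04 − 0.06 = 0.050943.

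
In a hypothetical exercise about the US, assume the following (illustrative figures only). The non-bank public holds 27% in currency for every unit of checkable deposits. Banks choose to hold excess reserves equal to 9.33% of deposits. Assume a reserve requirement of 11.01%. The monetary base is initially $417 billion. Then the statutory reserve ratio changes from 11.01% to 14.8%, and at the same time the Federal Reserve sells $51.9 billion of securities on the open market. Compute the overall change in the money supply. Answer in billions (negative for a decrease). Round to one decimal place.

Before: m₁ = (1 + 0.27) / (0.1101 + 0.0933 + 0.27) ≈ 2.68272, MB₁ = 417, so M₁ = 2.68272 × 417 ≈ 1118.6942 billion.
After: m₂ = (1 + 0.27) / (0.148 + 0.0933 + 0.27) ≈ 2.48386, MB₂ = 417 − 51.9 = 365.1, so M₂ = 2.48386 × 365.1 ≈ 906.8573 billion.
ΔM = M₂ − M₁ = 906.8573 − 1118.6942 = -211.8369 billion.

-211.8 billion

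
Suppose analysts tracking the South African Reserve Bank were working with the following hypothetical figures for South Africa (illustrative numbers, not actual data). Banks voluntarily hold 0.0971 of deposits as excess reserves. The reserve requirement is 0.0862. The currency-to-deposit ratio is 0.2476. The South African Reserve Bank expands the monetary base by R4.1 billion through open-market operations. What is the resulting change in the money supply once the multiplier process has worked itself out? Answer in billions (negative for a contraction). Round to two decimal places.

The money multiplier is m = (1 + c) / (rr + e + c) = (1 + 0.2476) / (0.0862 + 0.0971 + 0.2476) ≈ 2.8953.
The purchase adds 4.1 billion of base, so ΔM = m × ΔMB = 2.8953 × (+4.1) ≈ 11.8707 billion.

R11.87 billion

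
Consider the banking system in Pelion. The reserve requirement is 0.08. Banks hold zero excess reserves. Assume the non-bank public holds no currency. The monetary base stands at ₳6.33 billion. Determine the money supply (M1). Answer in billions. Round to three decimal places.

With no currency drain or excess reserves, the money multiplier is m = 1/rr = 1/0.08 = 12.5.
Money supply M = m × MB = 12.5 × 6.33 = 79.125 billion.

₳79.125 billion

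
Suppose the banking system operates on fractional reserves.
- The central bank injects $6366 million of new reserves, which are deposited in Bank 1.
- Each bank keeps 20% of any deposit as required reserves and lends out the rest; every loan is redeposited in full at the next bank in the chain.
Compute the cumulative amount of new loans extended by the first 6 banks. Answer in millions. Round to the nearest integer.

$18789 million

Bank i lends (1 − rr)^i of the original deposit: Bank 1 lends 6366·0.8000 = 5092.8000, Bank 2 lends 6366·0.8000² = 4074.2400, and so on.
Summing a geometric series: total = 6366·[0.8000·(1 − 0.8000^6) / (1 − 0.8000)] ≈ 18788.7652 million.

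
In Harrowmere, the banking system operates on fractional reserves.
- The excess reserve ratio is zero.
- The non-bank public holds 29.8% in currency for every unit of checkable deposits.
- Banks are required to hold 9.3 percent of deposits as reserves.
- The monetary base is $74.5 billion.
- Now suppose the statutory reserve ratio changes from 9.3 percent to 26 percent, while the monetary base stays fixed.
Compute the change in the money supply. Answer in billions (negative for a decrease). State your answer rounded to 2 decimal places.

Initially m₁ = (1 + 0.298) / (0.093 + 0.298) ≈ 3.31969, so M₁ = 3.31969 × 74.5 ≈ 247.3169 billion.
After the change m₂ = (1 + 0.298) / (0.26 + 0.298) ≈ 2.32616, so M₂ = 2.32616 × 74.5 ≈ 173.2989 billion.
ΔM = M₂ − M₁ = 173.2989 − 247.3169 = -74.018 billion.

-74.02 billion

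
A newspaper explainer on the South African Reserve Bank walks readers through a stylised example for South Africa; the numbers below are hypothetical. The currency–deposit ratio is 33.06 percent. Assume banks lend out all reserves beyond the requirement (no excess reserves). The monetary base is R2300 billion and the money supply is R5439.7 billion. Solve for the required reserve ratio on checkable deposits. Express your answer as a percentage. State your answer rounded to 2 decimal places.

Using m = M/MB = 5439.7/2300 ≈ 2.365087. Since m = (1 + c)/(c + rr + e), the denominator satisfies c + rr + e = (1 + c)/m = (1 + 0.3306) / 2.365087 ≈ 0.562601.
With c = 0.3306 and e = 0, the required reserve ratio on checkable deposits is 0.562601 − 0.3306 − 0 = 0.232001.

23.20%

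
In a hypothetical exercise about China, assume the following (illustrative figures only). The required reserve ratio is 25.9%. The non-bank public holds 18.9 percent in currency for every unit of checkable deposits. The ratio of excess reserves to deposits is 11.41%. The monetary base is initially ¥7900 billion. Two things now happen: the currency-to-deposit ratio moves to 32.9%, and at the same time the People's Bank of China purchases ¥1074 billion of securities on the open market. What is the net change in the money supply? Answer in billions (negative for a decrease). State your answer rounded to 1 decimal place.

¥276.1 billion

Before: m₁ = (1 + 0.189) / (0.259 + 0.1141 + 0.189) ≈ 2.115282, MB₁ = 7900, so M₁ = 2.115282 × 7900 = 16710.7278 billion.
After: m₂ = (1 + 0.329) / (0.259 + 0.1141 + 0.329) ≈ 1.892893, MB₂ = 7900 + 1074 = 8974, so M₂ = 1.892893 × 8974 ≈ 16986.8218 billion.
ΔM = M₂ − M₁ = 16986.8218 − 16710.7278 = 276.094 billion.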